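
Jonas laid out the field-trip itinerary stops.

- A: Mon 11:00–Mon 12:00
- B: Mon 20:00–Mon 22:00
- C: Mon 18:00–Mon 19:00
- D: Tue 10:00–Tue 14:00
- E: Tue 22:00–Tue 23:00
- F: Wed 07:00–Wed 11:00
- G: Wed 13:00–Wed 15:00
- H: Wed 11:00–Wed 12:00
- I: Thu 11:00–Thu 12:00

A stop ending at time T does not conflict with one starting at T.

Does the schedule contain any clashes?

Sorted by start: A, C, B, D, E, F, H, G, I.
C starts after A ends — done with A.
B starts after C ends — done with C.
D starts after B ends — done with B.
E starts after D ends — done with D.
F starts after E ends — done with E.
H starts exactly when F ends (back-to-back, no overlap) — done with F.
G starts after H ends — done with H.
I starts after G ends.
Every pair is clear; the schedule has no overlaps.

No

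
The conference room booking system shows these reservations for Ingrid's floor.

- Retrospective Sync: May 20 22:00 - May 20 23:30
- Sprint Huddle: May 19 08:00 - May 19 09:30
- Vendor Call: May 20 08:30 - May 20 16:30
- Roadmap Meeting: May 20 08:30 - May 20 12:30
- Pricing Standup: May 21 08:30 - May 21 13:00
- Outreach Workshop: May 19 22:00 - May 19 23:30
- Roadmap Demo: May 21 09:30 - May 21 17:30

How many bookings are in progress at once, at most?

Walk through starts and ends in time order (an end at T is processed before a start at T):
May 19 08:00 start Sprint Huddle → 1
May 19 09:30 end Sprint Huddle → 0
May 19 22:00 start Outreach Workshop → 1
May 19 23:30 end Outreach Workshop → 0
May 20 08:30 start Roadmap Meeting → 1
May 20 08:30 start Vendor Call → 2
May 20 12:30 end Roadmap Meeting → 1
May 20 16:30 end Vendor Call → 0
May 20 22:00 start Retrospective Sync → 1
May 20 23:30 end Retrospective Sync → 0
May 21 08:30 start Pricing Standup → 1
May 21 09:30 start Roadmap Demo → 2
May 21 13:00 end Pricing Standup → 1
May 21 17:30 end Roadmap Demo → 0
Peak is 2, at May 20 08:30 (Roadmap Meeting, Vendor Call).

2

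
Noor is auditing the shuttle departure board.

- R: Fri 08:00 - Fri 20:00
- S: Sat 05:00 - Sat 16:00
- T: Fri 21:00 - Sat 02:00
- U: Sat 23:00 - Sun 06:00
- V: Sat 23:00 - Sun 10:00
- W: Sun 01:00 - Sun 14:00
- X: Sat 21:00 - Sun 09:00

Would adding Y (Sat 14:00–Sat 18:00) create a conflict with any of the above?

R: ends Fri 20:00 at or before Y starts Sat 14:00 → clear.
T: ends Sat 02:00 at or before Y starts Sat 14:00 → clear.
S: starts Sat 05:00 before Y ends Sat 18:00, and ends Sat 16:00 after Y starts Sat 14:00 → overlap.
X: starts Sat 21:00 at or after Y ends Sat 18:00 → clear.
U: starts Sat 23:00 at or after Y ends Sat 18:00 → clear.
V: starts Sat 23:00 at or after Y ends Sat 18:00 → clear.
W: starts Sun 01:00 at or after Y ends Sat 18:00 → clear.
Y overlaps S.

Yes — it overlaps S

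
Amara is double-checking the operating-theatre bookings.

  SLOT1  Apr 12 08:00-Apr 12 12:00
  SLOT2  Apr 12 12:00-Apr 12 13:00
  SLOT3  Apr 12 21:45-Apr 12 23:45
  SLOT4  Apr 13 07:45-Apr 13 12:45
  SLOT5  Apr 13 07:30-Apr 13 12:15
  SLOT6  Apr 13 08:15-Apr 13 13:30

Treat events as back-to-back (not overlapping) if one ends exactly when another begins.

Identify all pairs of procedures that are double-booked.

SLOT4 & SLOT5, SLOT4 & SLOT6, SLOT5 & SLOT6

Sorted by start: SLOT1, SLOT2, SLOT3, SLOT5, SLOT4, SLOT6.
SLOT2 starts exactly when SLOT1 ends (back-to-back, no overlap) — done with SLOT1.
SLOT3 starts after SLOT2 ends — done with SLOT2.
SLOT5 starts after SLOT3 ends — done with SLOT3.
SLOT4 starts before SLOT5 ends → SLOT5 and SLOT4 overlap.
SLOT6 starts before SLOT5 ends → SLOT5 and SLOT6 overlap.
SLOT6 starts before SLOT4 ends → SLOT4 and SLOT6 overlap.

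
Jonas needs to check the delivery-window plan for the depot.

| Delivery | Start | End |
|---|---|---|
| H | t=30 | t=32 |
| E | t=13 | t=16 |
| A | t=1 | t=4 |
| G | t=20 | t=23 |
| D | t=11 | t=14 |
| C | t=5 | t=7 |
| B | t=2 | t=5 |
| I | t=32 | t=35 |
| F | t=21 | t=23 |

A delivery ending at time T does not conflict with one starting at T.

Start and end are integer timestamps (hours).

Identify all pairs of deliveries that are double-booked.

Sorted by start: A, B, C, D, E, G, F, H, I.
B starts before A ends → A and B overlap.
C starts after A ends, so nothing later overlaps A either.
C starts exactly when B ends (back-to-back, no overlap), so nothing later overlaps B either.
D starts after C ends, so nothing later overlaps C either.
E starts before D ends → D and E overlap.
G starts after D ends, so nothing later overlaps D either.
G starts after E ends, so nothing later overlaps E either.
F starts before G ends → G and F overlap.
H starts after G ends, so nothing later overlaps G either.
H starts after F ends, so nothing later overlaps F either.
I starts exactly when H ends (back-to-back, no overlap).

A & B, D & E, F & G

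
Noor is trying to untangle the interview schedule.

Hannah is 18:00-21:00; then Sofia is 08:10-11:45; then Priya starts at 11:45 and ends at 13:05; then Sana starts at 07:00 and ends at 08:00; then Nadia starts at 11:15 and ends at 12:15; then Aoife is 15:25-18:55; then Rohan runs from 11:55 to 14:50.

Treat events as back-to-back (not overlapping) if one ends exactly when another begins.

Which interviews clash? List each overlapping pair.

Sorted by start: Sana, Sofia, Nadia, Priya, Rohan, Aoife, Hannah.
Sofia starts after Sana ends, so nothing later overlaps Sana either.
Nadia starts before Sofia ends → Sofia and Nadia overlap.
Priya starts exactly when Sofia ends (back-to-back, no overlap), so nothing later overlaps Sofia either.
Priya starts before Nadia ends → Nadia and Priya overlap.
Rohan starts before Nadia ends → Nadia and Rohan overlap.
Aoife starts after Nadia ends, so nothing later overlaps Nadia either.
Rohan starts before Priya ends → Priya and Rohan overlap.
Aoife starts after Priya ends, so nothing later overlaps Priya either.
Aoife starts after Rohan ends, so nothing later overlaps Rohan either.
Hannah starts before Aoife ends → Aoife and Hannah overlap.

Aoife & Hannah, Nadia & Priya, Nadia & Rohan, Nadia & Sofia, Priya & Rohan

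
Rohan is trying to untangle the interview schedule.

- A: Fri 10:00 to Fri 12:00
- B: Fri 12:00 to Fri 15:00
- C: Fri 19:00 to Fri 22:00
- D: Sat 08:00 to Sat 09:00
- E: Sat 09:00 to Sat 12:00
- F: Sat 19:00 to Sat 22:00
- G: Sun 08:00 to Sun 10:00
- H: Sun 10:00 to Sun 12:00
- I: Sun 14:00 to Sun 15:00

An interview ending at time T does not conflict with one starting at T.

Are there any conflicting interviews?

Sorted by start: A, B, C, D, E, F, G, H, I.
B starts exactly when A ends (back-to-back, no overlap) — done with A.
C starts after B ends — done with B.
D starts after C ends — done with C.
E starts exactly when D ends (back-to-back, no overlap) — done with D.
F starts after E ends — done with E.
G starts after F ends — done with F.
H starts exactly when G ends (back-to-back, no overlap) — done with G.
I starts after H ends.
Every pair is clear; the schedule has no overlaps.

No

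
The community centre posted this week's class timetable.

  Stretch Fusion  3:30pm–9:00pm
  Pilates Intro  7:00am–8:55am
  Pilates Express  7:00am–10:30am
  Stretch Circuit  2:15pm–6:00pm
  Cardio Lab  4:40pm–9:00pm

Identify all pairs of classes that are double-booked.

Cardio Lab & Stretch Circuit, Cardio Lab & Stretch Fusion, Pilates Express & Pilates Intro, Stretch Circuit & Stretch Fusion

Two intervals overlap when each starts before the other ends.
Sorted by start: Pilates Intro, Pilates Express, Stretch Circuit, Stretch Fusion, Cardio Lab.
Pilates Express starts before Pilates Intro ends → Pilates Intro and Pilates Express overlap.
Stretch Circuit starts after Pilates Intro ends; Pilates Intro is clear from here.
Stretch Circuit starts after Pilates Express ends; Pilates Express is clear from here.
Stretch Fusion starts before Stretch Circuit ends → Stretch Circuit and Stretch Fusion overlap.
Cardio Lab starts before Stretch Circuit ends → Stretch Circuit and Cardio Lab overlap.
Cardio Lab starts before Stretch Fusion ends → Stretch Fusion and Cardio Lab overlap.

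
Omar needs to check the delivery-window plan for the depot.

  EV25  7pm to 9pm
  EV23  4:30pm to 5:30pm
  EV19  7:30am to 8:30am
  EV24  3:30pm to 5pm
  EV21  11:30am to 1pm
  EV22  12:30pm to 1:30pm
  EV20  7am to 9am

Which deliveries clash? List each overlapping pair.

Sorted by start: EV20, EV19, EV21, EV22, EV24, EV23, EV25.
EV19 starts before EV20 ends → EV20 and EV19 overlap.
EV21 starts after EV20 ends, so nothing later overlaps EV20 either.
EV21 starts after EV19 ends, so nothing later overlaps EV19 either.
EV22 starts before EV21 ends → EV21 and EV22 overlap.
EV24 starts after EV21 ends, so nothing later overlaps EV21 either.
EV24 starts after EV22 ends, so nothing later overlaps EV22 either.
EV23 starts before EV24 ends → EV24 and EV23 overlap.
EV25 starts after EV24 ends.
EV25 starts after EV23 ends.

EV19 & EV20, EV21 & EV22, EV23 & EV24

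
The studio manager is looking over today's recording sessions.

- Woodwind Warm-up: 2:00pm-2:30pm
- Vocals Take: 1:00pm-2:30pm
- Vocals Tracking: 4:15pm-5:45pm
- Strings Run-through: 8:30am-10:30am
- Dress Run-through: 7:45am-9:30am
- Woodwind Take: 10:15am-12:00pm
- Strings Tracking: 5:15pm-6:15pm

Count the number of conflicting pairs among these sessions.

Sorted by start: Dress Run-through, Strings Run-through, Woodwind Take, Vocals Take, Woodwind Warm-up, Vocals Tracking, Strings Tracking.
Strings Run-through starts before Dress Run-through ends → Dress Run-through and Strings Run-through overlap.
Woodwind Take starts after Dress Run-through ends, so Dress Run-through has no further overlaps.
Woodwind Take starts before Strings Run-through ends → Strings Run-through and Woodwind Take overlap.
Vocals Take starts after Strings Run-through ends, so Strings Run-through has no further overlaps.
Vocals Take starts after Woodwind Take ends, so Woodwind Take has no further overlaps.
Woodwind Warm-up starts before Vocals Take ends → Vocals Take and Woodwind Warm-up overlap.
Vocals Tracking starts after Vocals Take ends, so Vocals Take has no further overlaps.
Vocals Tracking starts after Woodwind Warm-up ends, so Woodwind Warm-up has no further overlaps.
Strings Tracking starts before Vocals Tracking ends → Vocals Tracking and Strings Tracking overlap.
Overlapping pairs: Dress Run-through & Strings Run-through, Strings Run-through & Woodwind Take, Strings Tracking & Vocals Tracking, Vocals Take & Woodwind Warm-up — 4 in total.

4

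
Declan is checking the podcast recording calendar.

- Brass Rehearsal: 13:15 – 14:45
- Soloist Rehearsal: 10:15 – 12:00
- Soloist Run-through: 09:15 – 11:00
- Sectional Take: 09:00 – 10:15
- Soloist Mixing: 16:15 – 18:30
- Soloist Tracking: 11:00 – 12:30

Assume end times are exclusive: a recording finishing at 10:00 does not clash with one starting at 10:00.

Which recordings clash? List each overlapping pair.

Sectional Take & Soloist Run-through, Soloist Rehearsal & Soloist Run-through, Soloist Rehearsal & Soloist Tracking

Sorted by start: Sectional Take, Soloist Run-through, Soloist Rehearsal, Soloist Tracking, Brass Rehearsal, Soloist Mixing.
Soloist Run-through starts before Sectional Take ends → Sectional Take and Soloist Run-through overlap.
Soloist Rehearsal starts exactly when Sectional Take ends (back-to-back, no overlap), so nothing later overlaps Sectional Take either.
Soloist Rehearsal starts before Soloist Run-through ends → Soloist Run-through and Soloist Rehearsal overlap.
Soloist Tracking starts exactly when Soloist Run-through ends (back-to-back, no overlap), so nothing later overlaps Soloist Run-through either.
Soloist Tracking starts before Soloist Rehearsal ends → Soloist Rehearsal and Soloist Tracking overlap.
Brass Rehearsal starts after Soloist Rehearsal ends, so nothing later overlaps Soloist Rehearsal either.
Brass Rehearsal starts after Soloist Tracking ends, so nothing later overlaps Soloist Tracking either.
Soloist Mixing starts after Brass Rehearsal ends.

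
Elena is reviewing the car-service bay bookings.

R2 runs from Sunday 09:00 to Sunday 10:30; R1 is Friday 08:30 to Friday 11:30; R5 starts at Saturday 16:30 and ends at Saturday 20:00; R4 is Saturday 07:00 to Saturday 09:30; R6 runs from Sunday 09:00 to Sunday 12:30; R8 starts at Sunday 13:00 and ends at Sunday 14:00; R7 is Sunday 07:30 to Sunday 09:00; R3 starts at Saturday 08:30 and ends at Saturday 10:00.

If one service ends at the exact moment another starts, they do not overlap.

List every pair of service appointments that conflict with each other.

Sorted by start: R1, R4, R3, R5, R7, R2, R6, R8.
R4 starts after R1 ends; R1 is clear from here.
R3 starts before R4 ends → R4 and R3 overlap.
R5 starts after R4 ends; R4 is clear from here.
R5 starts after R3 ends; R3 is clear from here.
R7 starts after R5 ends; R5 is clear from here.
R2 starts exactly when R7 ends (back-to-back, no overlap); R7 is clear from here.
R6 starts before R2 ends → R2 and R6 overlap.
R8 starts after R2 ends.
R8 starts after R6 ends.

R2 & R6, R3 & R4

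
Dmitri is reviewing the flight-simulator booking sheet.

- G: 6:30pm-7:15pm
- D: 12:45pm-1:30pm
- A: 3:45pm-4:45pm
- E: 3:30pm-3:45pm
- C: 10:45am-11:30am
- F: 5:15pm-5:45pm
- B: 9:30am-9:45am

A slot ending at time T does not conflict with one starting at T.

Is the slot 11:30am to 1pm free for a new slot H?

No — it overlaps D

B: ends 9:45am at or before H starts 11:30am → clear.
C: ends 11:30am at or before H starts 11:30am → clear.
D: starts 12:45pm before H ends 1pm, and ends 1:30pm after H starts 11:30am → overlap.
E: starts 3:30pm at or after H ends 1pm → clear.
A: starts 3:45pm at or after H ends 1pm → clear.
F: starts 5:15pm at or after H ends 1pm → clear.
G: starts 6:30pm at or after H ends 1pm → clear.
H overlaps D.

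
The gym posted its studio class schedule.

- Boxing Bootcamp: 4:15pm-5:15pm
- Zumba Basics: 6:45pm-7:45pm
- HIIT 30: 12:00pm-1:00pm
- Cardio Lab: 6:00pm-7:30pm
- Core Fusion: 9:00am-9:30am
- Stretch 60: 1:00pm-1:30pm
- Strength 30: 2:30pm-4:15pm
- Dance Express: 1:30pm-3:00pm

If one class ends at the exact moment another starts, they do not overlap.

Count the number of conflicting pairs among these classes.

2

Two intervals overlap when each starts before the other ends.
Sorted by start: Core Fusion, HIIT 30, Stretch 60, Dance Express, Strength 30, Boxing Bootcamp, Cardio Lab, Zumba Basics.
HIIT 30 starts after Core Fusion ends, so nothing later overlaps Core Fusion either.
Stretch 60 starts exactly when HIIT 30 ends (back-to-back, no overlap), so nothing later overlaps HIIT 30 either.
Dance Express starts exactly when Stretch 60 ends (back-to-back, no overlap), so nothing later overlaps Stretch 60 either.
Strength 30 starts before Dance Express ends → Dance Express and Strength 30 overlap.
Boxing Bootcamp starts after Dance Express ends, so nothing later overlaps Dance Express either.
Boxing Bootcamp starts exactly when Strength 30 ends (back-to-back, no overlap), so nothing later overlaps Strength 30 either.
Cardio Lab starts after Boxing Bootcamp ends, so nothing later overlaps Boxing Bootcamp either.
Zumba Basics starts before Cardio Lab ends → Cardio Lab and Zumba Basics overlap.
Overlapping pairs: Cardio Lab & Zumba Basics, Dance Express & Strength 30 — 2 in total.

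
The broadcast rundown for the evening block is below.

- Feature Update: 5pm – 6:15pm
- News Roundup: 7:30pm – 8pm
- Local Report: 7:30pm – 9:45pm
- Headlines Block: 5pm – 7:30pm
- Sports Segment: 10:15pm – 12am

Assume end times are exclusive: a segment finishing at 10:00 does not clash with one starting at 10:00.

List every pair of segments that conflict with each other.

Feature Update & Headlines Block, Local Report & News Roundup

Sorted by start: Headlines Block, Feature Update, News Roundup, Local Report, Sports Segment.
Feature Update starts before Headlines Block ends → Headlines Block and Feature Update overlap.
News Roundup starts exactly when Headlines Block ends (back-to-back, no overlap), so Headlines Block has no further overlaps.
News Roundup starts after Feature Update ends, so Feature Update has no further overlaps.
Local Report starts before News Roundup ends → News Roundup and Local Report overlap.
Sports Segment starts after News Roundup ends.
Sports Segment starts after Local Report ends.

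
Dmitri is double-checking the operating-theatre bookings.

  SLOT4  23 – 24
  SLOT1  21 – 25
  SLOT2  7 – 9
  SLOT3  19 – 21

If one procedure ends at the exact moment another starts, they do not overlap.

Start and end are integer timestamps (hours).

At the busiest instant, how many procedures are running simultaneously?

Sweep the timeline, counting +1 at each start and −1 at each end (ends before starts at a tie):
7 start SLOT2 → 1
9 end SLOT2 → 0
19 start SLOT3 → 1
21 end SLOT3 → 0
21 start SLOT1 → 1
23 start SLOT4 → 2
24 end SLOT4 → 1
25 end SLOT1 → 0
Peak is 2, at 23 (SLOT1, SLOT4).

2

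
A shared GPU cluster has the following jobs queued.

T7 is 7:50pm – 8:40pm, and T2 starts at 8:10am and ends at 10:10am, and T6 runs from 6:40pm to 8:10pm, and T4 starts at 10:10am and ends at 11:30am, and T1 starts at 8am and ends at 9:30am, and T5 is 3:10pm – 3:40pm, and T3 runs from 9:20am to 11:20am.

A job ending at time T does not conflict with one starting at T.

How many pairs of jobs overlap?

Sorted by start: T1, T2, T3, T4, T5, T6, T7.
T2 starts before T1 ends → T1 and T2 overlap.
T3 starts before T1 ends → T1 and T3 overlap.
T4 starts after T1 ends — done with T1.
T3 starts before T2 ends → T2 and T3 overlap.
T4 starts exactly when T2 ends (back-to-back, no overlap) — done with T2.
T4 starts before T3 ends → T3 and T4 overlap.
T5 starts after T3 ends — done with T3.
T5 starts after T4 ends — done with T4.
T6 starts after T5 ends — done with T5.
T7 starts before T6 ends → T6 and T7 overlap.
Overlapping pairs: T1 & T2, T1 & T3, T2 & T3, T3 & T4, T6 & T7 — 5 in total.

5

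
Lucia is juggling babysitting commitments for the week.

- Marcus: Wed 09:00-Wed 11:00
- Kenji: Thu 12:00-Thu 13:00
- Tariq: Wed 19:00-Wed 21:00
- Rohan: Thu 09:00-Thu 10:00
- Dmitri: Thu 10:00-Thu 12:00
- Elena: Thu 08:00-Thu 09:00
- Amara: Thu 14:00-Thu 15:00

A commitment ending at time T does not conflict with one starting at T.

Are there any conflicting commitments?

No

Check each pair: they overlap iff neither finishes before the other starts.
Sorted by start: Marcus, Tariq, Elena, Rohan, Dmitri, Kenji, Amara.
Tariq starts after Marcus ends; Marcus is clear from here.
Elena starts after Tariq ends; Tariq is clear from here.
Rohan starts exactly when Elena ends (back-to-back, no overlap); Elena is clear from here.
Dmitri starts exactly when Rohan ends (back-to-back, no overlap); Rohan is clear from here.
Kenji starts exactly when Dmitri ends (back-to-back, no overlap); Dmitri is clear from here.
Amara starts after Kenji ends.
Every pair is clear; the schedule has no overlaps.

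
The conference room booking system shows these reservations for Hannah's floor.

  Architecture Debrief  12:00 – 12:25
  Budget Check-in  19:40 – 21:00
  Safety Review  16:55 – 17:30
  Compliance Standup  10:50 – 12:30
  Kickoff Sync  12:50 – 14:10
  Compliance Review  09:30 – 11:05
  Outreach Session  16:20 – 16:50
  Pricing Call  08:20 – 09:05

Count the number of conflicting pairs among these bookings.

Two intervals overlap when each starts before the other ends.
Sorted by start: Pricing Call, Compliance Review, Compliance Standup, Architecture Debrief, Kickoff Sync, Outreach Session, Safety Review, Budget Check-in.
Compliance Review starts after Pricing Call ends, so nothing later overlaps Pricing Call either.
Compliance Standup starts before Compliance Review ends → Compliance Review and Compliance Standup overlap.
Architecture Debrief starts after Compliance Review ends, so nothing later overlaps Compliance Review either.
Architecture Debrief starts before Compliance Standup ends → Compliance Standup and Architecture Debrief overlap.
Kickoff Sync starts after Compliance Standup ends, so nothing later overlaps Compliance Standup either.
Kickoff Sync starts after Architecture Debrief ends, so nothing later overlaps Architecture Debrief either.
Outreach Session starts after Kickoff Sync ends, so nothing later overlaps Kickoff Sync either.
Safety Review starts after Outreach Session ends, so nothing later overlaps Outreach Session either.
Budget Check-in starts after Safety Review ends.
Overlapping pairs: Architecture Debrief & Compliance Standup, Compliance Review & Compliance Standup — 2 in total.

2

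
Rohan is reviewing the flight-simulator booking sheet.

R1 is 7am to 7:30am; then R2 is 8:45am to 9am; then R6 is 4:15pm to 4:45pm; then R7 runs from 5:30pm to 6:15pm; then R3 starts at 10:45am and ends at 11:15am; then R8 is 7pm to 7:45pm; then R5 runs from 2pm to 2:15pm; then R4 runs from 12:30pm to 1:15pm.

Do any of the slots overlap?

No

Sorted by start: R1, R2, R3, R4, R5, R6, R7, R8.
R2 starts after R1 ends — done with R1.
R3 starts after R2 ends — done with R2.
R4 starts after R3 ends — done with R3.
R5 starts after R4 ends — done with R4.
R6 starts after R5 ends — done with R5.
R7 starts after R6 ends — done with R6.
R8 starts after R7 ends.
Every pair is clear; the schedule has no overlaps.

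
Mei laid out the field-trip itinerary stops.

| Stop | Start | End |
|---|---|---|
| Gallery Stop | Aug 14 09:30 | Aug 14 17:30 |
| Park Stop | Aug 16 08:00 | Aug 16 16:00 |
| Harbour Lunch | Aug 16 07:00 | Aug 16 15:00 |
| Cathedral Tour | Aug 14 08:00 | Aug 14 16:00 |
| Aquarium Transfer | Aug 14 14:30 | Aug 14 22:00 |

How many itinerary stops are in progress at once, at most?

3

Walk through starts and ends in time order (an end at T is processed before a start at T):
Aug 14 08:00 start Cathedral Tour → 1
Aug 14 09:30 start Gallery Stop → 2
Aug 14 14:30 start Aquarium Transfer → 3
Aug 14 16:00 end Cathedral Tour → 2
Aug 14 17:30 end Gallery Stop → 1
Aug 14 22:00 end Aquarium Transfer → 0
Aug 16 07:00 start Harbour Lunch → 1
Aug 16 08:00 start Park Stop → 2
Aug 16 15:00 end Harbour Lunch → 1
Aug 16 16:00 end Park Stop → 0
Peak is 3, at Aug 14 14:30 (Aquarium Transfer, Cathedral Tour, Gallery Stop).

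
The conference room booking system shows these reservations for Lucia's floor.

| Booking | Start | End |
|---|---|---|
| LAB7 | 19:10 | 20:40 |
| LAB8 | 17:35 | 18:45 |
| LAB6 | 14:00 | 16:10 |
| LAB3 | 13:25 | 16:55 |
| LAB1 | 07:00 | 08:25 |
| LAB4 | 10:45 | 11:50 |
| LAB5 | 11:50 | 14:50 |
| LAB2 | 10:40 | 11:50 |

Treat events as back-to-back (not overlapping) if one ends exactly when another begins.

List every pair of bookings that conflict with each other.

Two intervals overlap when each starts before the other ends.
Sorted by start: LAB1, LAB2, LAB4, LAB5, LAB3, LAB6, LAB8, LAB7.
LAB2 starts after LAB1 ends, so nothing later overlaps LAB1 either.
LAB4 starts before LAB2 ends → LAB2 and LAB4 overlap.
LAB5 starts exactly when LAB2 ends (back-to-back, no overlap), so nothing later overlaps LAB2 either.
LAB5 starts exactly when LAB4 ends (back-to-back, no overlap), so nothing later overlaps LAB4 either.
LAB3 starts before LAB5 ends → LAB5 and LAB3 overlap.
LAB6 starts before LAB5 ends → LAB5 and LAB6 overlap.
LAB8 starts after LAB5 ends, so nothing later overlaps LAB5 either.
LAB6 starts before LAB3 ends → LAB3 and LAB6 overlap.
LAB8 starts after LAB3 ends, so nothing later overlaps LAB3 either.
LAB8 starts after LAB6 ends, so nothing later overlaps LAB6 either.
LAB7 starts after LAB8 ends.

LAB2 & LAB4, LAB3 & LAB5, LAB3 & LAB6, LAB5 & LAB6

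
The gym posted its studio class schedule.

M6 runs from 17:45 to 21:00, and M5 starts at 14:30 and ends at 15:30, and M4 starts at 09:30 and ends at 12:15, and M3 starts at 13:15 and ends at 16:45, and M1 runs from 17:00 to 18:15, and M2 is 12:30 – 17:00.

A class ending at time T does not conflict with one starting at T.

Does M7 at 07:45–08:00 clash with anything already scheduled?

No — it doesn't clash with anything

M4: starts 09:30 at or after M7 ends 08:00 → clear.
M2: starts 12:30 at or after M7 ends 08:00 → clear.
M3: starts 13:15 at or after M7 ends 08:00 → clear.
M5: starts 14:30 at or after M7 ends 08:00 → clear.
M1: starts 17:00 at or after M7 ends 08:00 → clear.
M6: starts 17:45 at or after M7 ends 08:00 → clear.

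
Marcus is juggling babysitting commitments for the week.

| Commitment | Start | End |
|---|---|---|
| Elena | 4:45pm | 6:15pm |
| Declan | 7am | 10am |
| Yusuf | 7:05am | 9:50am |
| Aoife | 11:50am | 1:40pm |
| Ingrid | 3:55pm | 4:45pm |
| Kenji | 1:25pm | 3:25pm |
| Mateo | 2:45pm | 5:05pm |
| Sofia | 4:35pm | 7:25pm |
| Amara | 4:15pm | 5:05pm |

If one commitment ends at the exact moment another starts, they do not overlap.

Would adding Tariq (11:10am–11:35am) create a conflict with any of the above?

No — it doesn't clash with anything

Declan: ends 10am at or before Tariq starts 11:10am → clear.
Yusuf: ends 9:50am at or before Tariq starts 11:10am → clear.
Aoife: starts 11:50am at or after Tariq ends 11:35am → clear.
Kenji: starts 1:25pm at or after Tariq ends 11:35am → clear.
Mateo: starts 2:45pm at or after Tariq ends 11:35am → clear.
Ingrid: starts 3:55pm at or after Tariq ends 11:35am → clear.
Amara: starts 4:15pm at or after Tariq ends 11:35am → clear.
Sofia: starts 4:35pm at or after Tariq ends 11:35am → clear.
Elena: starts 4:45pm at or after Tariq ends 11:35am → clear.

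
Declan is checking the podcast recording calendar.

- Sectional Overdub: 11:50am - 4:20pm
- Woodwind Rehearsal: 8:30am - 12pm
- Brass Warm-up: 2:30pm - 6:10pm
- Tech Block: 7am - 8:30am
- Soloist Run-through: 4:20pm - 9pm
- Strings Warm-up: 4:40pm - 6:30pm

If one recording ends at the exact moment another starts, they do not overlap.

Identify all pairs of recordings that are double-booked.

Check each pair: they overlap iff neither finishes before the other starts.
Sorted by start: Tech Block, Woodwind Rehearsal, Sectional Overdub, Brass Warm-up, Soloist Run-through, Strings Warm-up.
Woodwind Rehearsal starts exactly when Tech Block ends (back-to-back, no overlap); Tech Block is clear from here.
Sectional Overdub starts before Woodwind Rehearsal ends → Woodwind Rehearsal and Sectional Overdub overlap.
Brass Warm-up starts after Woodwind Rehearsal ends; Woodwind Rehearsal is clear from here.
Brass Warm-up starts before Sectional Overdub ends → Sectional Overdub and Brass Warm-up overlap.
Soloist Run-through starts exactly when Sectional Overdub ends (back-to-back, no overlap); Sectional Overdub is clear from here.
Soloist Run-through starts before Brass Warm-up ends → Brass Warm-up and Soloist Run-through overlap.
Strings Warm-up starts before Brass Warm-up ends → Brass Warm-up and Strings Warm-up overlap.
Strings Warm-up starts before Soloist Run-through ends → Soloist Run-through and Strings Warm-up overlap.

Brass Warm-up & Sectional Overdub, Brass Warm-up & Soloist Run-through, Brass Warm-up & Strings Warm-up, Sectional Overdub & Woodwind Rehearsal, Soloist Run-through & Strings Warm-up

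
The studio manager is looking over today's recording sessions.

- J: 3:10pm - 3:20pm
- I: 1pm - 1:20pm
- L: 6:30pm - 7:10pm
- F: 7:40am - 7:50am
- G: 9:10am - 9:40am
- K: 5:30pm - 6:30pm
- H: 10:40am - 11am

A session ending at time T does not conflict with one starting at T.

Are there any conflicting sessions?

No

Sorted by start: F, G, H, I, J, K, L.
G starts after F ends, so nothing later overlaps F either.
H starts after G ends, so nothing later overlaps G either.
I starts after H ends, so nothing later overlaps H either.
J starts after I ends, so nothing later overlaps I either.
K starts after J ends, so nothing later overlaps J either.
L starts exactly when K ends (back-to-back, no overlap).
Every pair is clear; the schedule has no overlaps.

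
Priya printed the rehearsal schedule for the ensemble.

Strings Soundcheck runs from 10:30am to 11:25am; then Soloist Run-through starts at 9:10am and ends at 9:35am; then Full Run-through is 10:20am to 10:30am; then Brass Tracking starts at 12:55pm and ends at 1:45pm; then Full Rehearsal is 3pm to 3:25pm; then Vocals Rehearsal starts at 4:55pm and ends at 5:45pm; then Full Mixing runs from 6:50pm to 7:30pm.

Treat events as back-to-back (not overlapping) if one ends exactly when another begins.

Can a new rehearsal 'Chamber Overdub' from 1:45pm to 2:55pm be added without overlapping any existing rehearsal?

Yes — the slot is free

Soloist Run-through: ends 9:35am at or before Chamber Overdub starts 1:45pm → clear.
Full Run-through: ends 10:30am at or before Chamber Overdub starts 1:45pm → clear.
Strings Soundcheck: ends 11:25am at or before Chamber Overdub starts 1:45pm → clear.
Brass Tracking: ends 1:45pm at or before Chamber Overdub starts 1:45pm → clear.
Full Rehearsal: starts 3pm at or after Chamber Overdub ends 2:55pm → clear.
Vocals Rehearsal: starts 4:55pm at or after Chamber Overdub ends 2:55pm → clear.
Full Mixing: starts 6:50pm at or after Chamber Overdub ends 2:55pm → clear.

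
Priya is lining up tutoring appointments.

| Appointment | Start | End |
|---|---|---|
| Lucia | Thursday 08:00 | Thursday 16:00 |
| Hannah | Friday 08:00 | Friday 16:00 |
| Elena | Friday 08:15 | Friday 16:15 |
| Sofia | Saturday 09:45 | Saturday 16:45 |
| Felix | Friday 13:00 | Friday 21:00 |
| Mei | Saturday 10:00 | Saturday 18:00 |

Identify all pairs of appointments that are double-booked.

Two intervals overlap when each starts before the other ends.
Sorted by start: Lucia, Hannah, Elena, Felix, Sofia, Mei.
Hannah starts after Lucia ends; Lucia is clear from here.
Elena starts before Hannah ends → Hannah and Elena overlap.
Felix starts before Hannah ends → Hannah and Felix overlap.
Sofia starts after Hannah ends; Hannah is clear from here.
Felix starts before Elena ends → Elena and Felix overlap.
Sofia starts after Elena ends; Elena is clear from here.
Sofia starts after Felix ends; Felix is clear from here.
Mei starts before Sofia ends → Sofia and Mei overlap.

Elena & Felix, Elena & Hannah, Felix & Hannah, Mei & Sofia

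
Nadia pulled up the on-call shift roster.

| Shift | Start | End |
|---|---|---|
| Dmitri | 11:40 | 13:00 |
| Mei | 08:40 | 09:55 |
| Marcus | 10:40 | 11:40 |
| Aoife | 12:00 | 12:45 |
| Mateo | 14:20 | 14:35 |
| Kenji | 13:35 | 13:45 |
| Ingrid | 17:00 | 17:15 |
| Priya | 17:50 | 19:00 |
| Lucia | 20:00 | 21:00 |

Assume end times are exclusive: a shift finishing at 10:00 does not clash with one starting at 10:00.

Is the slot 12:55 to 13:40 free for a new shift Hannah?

Mei: ends 09:55 at or before Hannah starts 12:55 → clear.
Marcus: ends 11:40 at or before Hannah starts 12:55 → clear.
Dmitri: starts 11:40 before Hannah ends 13:40, and ends 13:00 after Hannah starts 12:55 → overlap.
Aoife: ends 12:45 at or before Hannah starts 12:55 → clear.
Kenji: starts 13:35 before Hannah ends 13:40, and ends 13:45 after Hannah starts 12:55 → overlap.
Mateo: starts 14:20 at or after Hannah ends 13:40 → clear.
Ingrid: starts 17:00 at or after Hannah ends 13:40 → clear.
Priya: starts 17:50 at or after Hannah ends 13:40 → clear.
Lucia: starts 20:00 at or after Hannah ends 13:40 → clear.
Hannah overlaps Dmitri, Kenji.

No — it overlaps Dmitri, Kenji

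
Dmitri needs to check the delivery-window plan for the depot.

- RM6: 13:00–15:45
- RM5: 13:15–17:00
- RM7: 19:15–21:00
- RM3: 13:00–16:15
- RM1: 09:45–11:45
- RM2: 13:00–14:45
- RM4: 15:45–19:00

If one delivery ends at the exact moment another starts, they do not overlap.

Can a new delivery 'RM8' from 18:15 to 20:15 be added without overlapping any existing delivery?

RM1: ends 11:45 at or before RM8 starts 18:15 → clear.
RM2: ends 14:45 at or before RM8 starts 18:15 → clear.
RM3: ends 16:15 at or before RM8 starts 18:15 → clear.
RM6: ends 15:45 at or before RM8 starts 18:15 → clear.
RM5: ends 17:00 at or before RM8 starts 18:15 → clear.
RM4: starts 15:45 before RM8 ends 20:15, and ends 19:00 after RM8 starts 18:15 → overlap.
RM7: starts 19:15 before RM8 ends 20:15, and ends 21:00 after RM8 starts 18:15 → overlap.
RM8 overlaps RM4, RM7.

No — it overlaps RM4, RM7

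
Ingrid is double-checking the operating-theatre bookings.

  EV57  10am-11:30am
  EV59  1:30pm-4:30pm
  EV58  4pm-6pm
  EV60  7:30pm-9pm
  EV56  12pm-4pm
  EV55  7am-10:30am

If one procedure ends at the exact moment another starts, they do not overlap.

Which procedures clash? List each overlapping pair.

EV55 & EV57, EV56 & EV59, EV58 & EV59

Check each pair: they overlap iff neither finishes before the other starts.
Sorted by start: EV55, EV57, EV56, EV59, EV58, EV60.
EV57 starts before EV55 ends → EV55 and EV57 overlap.
EV56 starts after EV55 ends, so EV55 has no further overlaps.
EV56 starts after EV57 ends, so EV57 has no further overlaps.
EV59 starts before EV56 ends → EV56 and EV59 overlap.
EV58 starts exactly when EV56 ends (back-to-back, no overlap), so EV56 has no further overlaps.
EV58 starts before EV59 ends → EV59 and EV58 overlap.
EV60 starts after EV59 ends.
EV60 starts after EV58 ends.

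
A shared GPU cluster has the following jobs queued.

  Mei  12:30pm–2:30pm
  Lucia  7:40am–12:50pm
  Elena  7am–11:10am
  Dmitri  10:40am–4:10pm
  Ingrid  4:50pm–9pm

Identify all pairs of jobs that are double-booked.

Dmitri & Elena, Dmitri & Lucia, Dmitri & Mei, Elena & Lucia, Lucia & Mei

Sorted by start: Elena, Lucia, Dmitri, Mei, Ingrid.
Lucia starts before Elena ends → Elena and Lucia overlap.
Dmitri starts before Elena ends → Elena and Dmitri overlap.
Mei starts after Elena ends — done with Elena.
Dmitri starts before Lucia ends → Lucia and Dmitri overlap.
Mei starts before Lucia ends → Lucia and Mei overlap.
Ingrid starts after Lucia ends.
Mei starts before Dmitri ends → Dmitri and Mei overlap.
Ingrid starts after Dmitri ends.
Ingrid starts after Mei ends.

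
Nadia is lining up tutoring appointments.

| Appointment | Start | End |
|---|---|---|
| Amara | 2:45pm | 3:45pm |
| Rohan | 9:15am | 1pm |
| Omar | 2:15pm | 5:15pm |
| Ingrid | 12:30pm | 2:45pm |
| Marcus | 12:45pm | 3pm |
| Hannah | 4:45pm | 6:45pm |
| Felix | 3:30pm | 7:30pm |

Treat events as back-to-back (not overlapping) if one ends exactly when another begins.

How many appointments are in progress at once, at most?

Sort all start/end points and keep a running count:
9:15am start Rohan → 1
12:30pm start Ingrid → 2
12:45pm start Marcus → 3
1pm end Rohan → 2
2:15pm start Omar → 3
2:45pm end Ingrid → 2
2:45pm start Amara → 3
3pm end Marcus → 2
3:30pm start Felix → 3
3:45pm end Amara → 2
4:45pm start Hannah → 3
5:15pm end Omar → 2
6:45pm end Hannah → 1
7:30pm end Felix → 0
Peak is 3, at 12:45pm (Ingrid, Marcus, Rohan).

3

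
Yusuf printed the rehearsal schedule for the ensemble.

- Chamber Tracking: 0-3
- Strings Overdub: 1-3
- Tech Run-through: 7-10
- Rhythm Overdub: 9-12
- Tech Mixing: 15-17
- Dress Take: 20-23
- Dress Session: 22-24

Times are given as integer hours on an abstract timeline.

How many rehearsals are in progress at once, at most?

2

Sort all start/end points and keep a running count:
0 start Chamber Tracking → 1
1 start Strings Overdub → 2
3 end Chamber Tracking → 1
3 end Strings Overdub → 0
7 start Tech Run-through → 1
9 start Rhythm Overdub → 2
10 end Tech Run-through → 1
12 end Rhythm Overdub → 0
15 start Tech Mixing → 1
17 end Tech Mixing → 0
20 start Dress Take → 1
22 start Dress Session → 2
23 end Dress Take → 1
24 end Dress Session → 0
Peak is 2, at 1 (Chamber Tracking, Strings Overdub).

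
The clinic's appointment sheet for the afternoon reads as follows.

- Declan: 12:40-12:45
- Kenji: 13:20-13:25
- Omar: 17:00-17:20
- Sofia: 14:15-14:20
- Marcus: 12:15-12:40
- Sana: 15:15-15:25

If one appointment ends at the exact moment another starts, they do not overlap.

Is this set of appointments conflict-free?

Sorted by start: Marcus, Declan, Kenji, Sofia, Sana, Omar.
Declan starts exactly when Marcus ends (back-to-back, no overlap), so nothing later overlaps Marcus either.
Kenji starts after Declan ends, so nothing later overlaps Declan either.
Sofia starts after Kenji ends, so nothing later overlaps Kenji either.
Sana starts after Sofia ends, so nothing later overlaps Sofia either.
Omar starts after Sana ends.
Every pair is clear; the schedule has no overlaps.

Yes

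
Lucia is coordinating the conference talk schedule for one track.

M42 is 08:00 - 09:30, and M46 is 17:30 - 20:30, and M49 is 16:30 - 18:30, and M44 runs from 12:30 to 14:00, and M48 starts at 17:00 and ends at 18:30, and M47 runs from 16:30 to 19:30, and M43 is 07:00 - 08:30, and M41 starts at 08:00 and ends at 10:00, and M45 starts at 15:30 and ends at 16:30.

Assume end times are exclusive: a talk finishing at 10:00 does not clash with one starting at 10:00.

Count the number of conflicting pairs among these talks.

9

Sorted by start: M43, M41, M42, M44, M45, M47, M49, M48, M46.
M41 starts before M43 ends → M43 and M41 overlap.
M42 starts before M43 ends → M43 and M42 overlap.
M44 starts after M43 ends, so M43 has no further overlaps.
M42 starts before M41 ends → M41 and M42 overlap.
M44 starts after M41 ends, so M41 has no further overlaps.
M44 starts after M42 ends, so M42 has no further overlaps.
M45 starts after M44 ends, so M44 has no further overlaps.
M47 starts exactly when M45 ends (back-to-back, no overlap), so M45 has no further overlaps.
M49 starts before M47 ends → M47 and M49 overlap.
M48 starts before M47 ends → M47 and M48 overlap.
M46 starts before M47 ends → M47 and M46 overlap.
M48 starts before M49 ends → M49 and M48 overlap.
M46 starts before M49 ends → M49 and M46 overlap.
M46 starts before M48 ends → M48 and M46 overlap.
Overlapping pairs: M41 & M42, M41 & M43, M42 & M43, M46 & M47, M46 & M48, M46 & M49, M47 & M48, M47 & M49, M48 & M49 — 9 in total.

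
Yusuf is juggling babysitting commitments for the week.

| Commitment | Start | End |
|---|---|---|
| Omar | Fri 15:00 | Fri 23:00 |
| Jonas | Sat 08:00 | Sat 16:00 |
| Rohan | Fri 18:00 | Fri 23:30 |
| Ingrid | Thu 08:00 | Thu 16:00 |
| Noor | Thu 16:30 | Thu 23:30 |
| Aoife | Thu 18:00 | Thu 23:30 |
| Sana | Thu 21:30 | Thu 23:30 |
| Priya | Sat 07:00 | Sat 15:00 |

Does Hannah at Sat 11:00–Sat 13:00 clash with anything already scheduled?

Ingrid: ends Thu 16:00 at or before Hannah starts Sat 11:00 → clear.
Noor: ends Thu 23:30 at or before Hannah starts Sat 11:00 → clear.
Aoife: ends Thu 23:30 at or before Hannah starts Sat 11:00 → clear.
Sana: ends Thu 23:30 at or before Hannah starts Sat 11:00 → clear.
Omar: ends Fri 23:00 at or before Hannah starts Sat 11:00 → clear.
Rohan: ends Fri 23:30 at or before Hannah starts Sat 11:00 → clear.
Priya: starts Sat 07:00 before Hannah ends Sat 13:00, and ends Sat 15:00 after Hannah starts Sat 11:00 → overlap.
Jonas: starts Sat 08:00 before Hannah ends Sat 13:00, and ends Sat 16:00 after Hannah starts Sat 11:00 → overlap.
Hannah overlaps Jonas, Priya.

Yes — it overlaps Jonas, Priya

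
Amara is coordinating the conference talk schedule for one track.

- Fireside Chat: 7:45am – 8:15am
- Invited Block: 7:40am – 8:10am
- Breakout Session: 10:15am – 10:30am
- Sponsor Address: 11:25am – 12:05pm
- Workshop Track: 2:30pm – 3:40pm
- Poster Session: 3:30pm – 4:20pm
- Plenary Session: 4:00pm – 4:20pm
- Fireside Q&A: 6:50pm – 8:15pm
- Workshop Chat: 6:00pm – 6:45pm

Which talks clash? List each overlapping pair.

Sorted by start: Invited Block, Fireside Chat, Breakout Session, Sponsor Address, Workshop Track, Poster Session, Plenary Session, Workshop Chat, Fireside Q&A.
Fireside Chat starts before Invited Block ends → Invited Block and Fireside Chat overlap.
Breakout Session starts after Invited Block ends; Invited Block is clear from here.
Breakout Session starts after Fireside Chat ends; Fireside Chat is clear from here.
Sponsor Address starts after Breakout Session ends; Breakout Session is clear from here.
Workshop Track starts after Sponsor Address ends; Sponsor Address is clear from here.
Poster Session starts before Workshop Track ends → Workshop Track and Poster Session overlap.
Plenary Session starts after Workshop Track ends; Workshop Track is clear from here.
Plenary Session starts before Poster Session ends → Poster Session and Plenary Session overlap.
Workshop Chat starts after Poster Session ends; Poster Session is clear from here.
Workshop Chat starts after Plenary Session ends; Plenary Session is clear from here.
Fireside Q&A starts after Workshop Chat ends.

Fireside Chat & Invited Block, Plenary Session & Poster Session, Poster Session & Workshop Track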